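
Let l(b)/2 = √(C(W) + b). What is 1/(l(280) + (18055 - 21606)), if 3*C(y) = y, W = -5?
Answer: -10653/37825463 - 2*√2505/37825463 ≈ -0.00028428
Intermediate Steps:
C(y) = y/3
l(b) = 2*√(-5/3 + b) (l(b) = 2*√((⅓)*(-5) + b) = 2*√(-5/3 + b))
1/(l(280) + (18055 - 21606)) = 1/(2*√(-15 + 9*280)/3 + (18055 - 21606)) = 1/(2*√(-15 + 2520)/3 - 3551) = 1/(2*√2505/3 - 3551) = 1/(-3551 + 2*√2505/3)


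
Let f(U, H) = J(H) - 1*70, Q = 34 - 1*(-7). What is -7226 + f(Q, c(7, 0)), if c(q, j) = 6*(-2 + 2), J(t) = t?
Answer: -7296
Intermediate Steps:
c(q, j) = 0 (c(q, j) = 6*0 = 0)
Q = 41 (Q = 34 + 7 = 41)
f(U, H) = -70 + H (f(U, H) = H - 1*70 = H - 70 = -70 + H)
-7226 + f(Q, c(7, 0)) = -7226 + (-70 + 0) = -7226 - 70 = -7296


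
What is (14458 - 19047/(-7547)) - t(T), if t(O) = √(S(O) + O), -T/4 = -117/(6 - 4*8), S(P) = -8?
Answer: 109133573/7547 - I*√26 ≈ 14461.0 - 5.099*I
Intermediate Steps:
T = -18 (T = -(-468)/(6 - 4*8) = -(-468)/(6 - 32) = -(-468)/(-26) = -(-468)*(-1)/26 = -4*9/2 = -18)
t(O) = √(-8 + O)
(14458 - 19047/(-7547)) - t(T) = (14458 - 19047/(-7547)) - √(-8 - 18) = (14458 - 19047*(-1)/7547) - √(-26) = (14458 - 1*(-19047/7547)) - I*√26 = (14458 + 19047/7547) - I*√26 = 109133573/7547 - I*√26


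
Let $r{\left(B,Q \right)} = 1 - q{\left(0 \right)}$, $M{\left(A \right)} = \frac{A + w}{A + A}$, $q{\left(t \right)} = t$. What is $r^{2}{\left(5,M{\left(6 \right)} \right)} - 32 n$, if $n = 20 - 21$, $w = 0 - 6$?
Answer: $33$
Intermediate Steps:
$w = -6$ ($w = 0 - 6 = -6$)
$M{\left(A \right)} = \frac{-6 + A}{2 A}$ ($M{\left(A \right)} = \frac{A - 6}{A + A} = \frac{-6 + A}{2 A}$)
$r{\left(B,Q \right)} = 1$ ($r{\left(B,Q \right)} = 1 - 0 = 1 + 0 = 1$)
$n = -1$ ($n = 20 - 21 = -1$)
$r^{2}{\left(5,M{\left(6 \right)} \right)} - 32 n = 1^{2} - -32 = 1 + 32 = 33$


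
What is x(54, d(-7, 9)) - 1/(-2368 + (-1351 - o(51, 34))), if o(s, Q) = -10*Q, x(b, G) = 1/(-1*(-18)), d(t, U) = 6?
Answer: 3397/60822 ≈ 0.055852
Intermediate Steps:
x(b, G) = 1/18
x(54, d(-7, 9)) - 1/(-2368 + (-1351 - o(51, 34))) = 1/18 - 1/(-2368 + (-1351 - (-10)*34)) = 1/18 - 1/(-2368 + (-1351 - 1*(-340))) = 1/18 - 1/(-2368 + (-1351 + 340)) = 1/18 - 1/(-2368 - 1011) = 1/18 - 1/(-3379) = 1/18 - 1*(-1/3379) = 1/18 + 1/3379 = 3397/60822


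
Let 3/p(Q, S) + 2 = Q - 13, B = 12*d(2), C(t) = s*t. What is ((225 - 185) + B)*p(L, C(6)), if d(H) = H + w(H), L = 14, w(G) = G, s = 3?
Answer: -264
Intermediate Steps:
C(t) = 3*t
d(H) = 2*H (d(H) = H + H = 2*H)
B = 48 (B = 12*(2*2) = 12*4 = 48)
p(Q, S) = 3/(-15 + Q) (p(Q, S) = 3/(-2 + (Q - 13)) = 3/(-2 + (-13 + Q)) = 3/(-15 + Q))
((225 - 185) + B)*p(L, C(6)) = ((225 - 185) + 48)*(3/(-15 + 14)) = (40 + 48)*(3/(-1)) = 88*(3*(-1)) = 88*(-3) = -264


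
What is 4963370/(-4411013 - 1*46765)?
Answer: -2481685/2228889 ≈ -1.1134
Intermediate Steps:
4963370/(-4411013 - 1*46765) = 4963370/(-4411013 - 46765) = 4963370/(-4457778) = 4963370*(-1/4457778) = -2481685/2228889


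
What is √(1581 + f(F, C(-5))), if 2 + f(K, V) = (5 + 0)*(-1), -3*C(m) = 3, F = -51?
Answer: √1574 ≈ 39.674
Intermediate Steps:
C(m) = -1 (C(m) = -⅓*3 = -1)
f(K, V) = -7 (f(K, V) = -2 + (5 + 0)*(-1) = -2 + 5*(-1) = -2 - 5 = -7)
√(1581 + f(F, C(-5))) = √(1581 - 7) = √1574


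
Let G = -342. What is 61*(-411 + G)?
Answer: -45933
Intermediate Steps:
61*(-411 + G) = 61*(-411 - 342) = 61*(-753) = -45933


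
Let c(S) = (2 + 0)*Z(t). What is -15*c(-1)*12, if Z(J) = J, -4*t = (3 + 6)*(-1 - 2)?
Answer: -2430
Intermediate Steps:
t = 27/4 (t = -(3 + 6)*(-1 - 2)/4 = -9*(-3)/4 = -1/4*(-27) = 27/4 ≈ 6.7500)
c(S) = 27/2 (c(S) = (2 + 0)*(27/4) = 2*(27/4) = 27/2)
-15*c(-1)*12 = -15*27/2*12 = -405/2*12 = -2430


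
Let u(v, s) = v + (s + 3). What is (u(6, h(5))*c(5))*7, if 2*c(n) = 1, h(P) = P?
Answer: 49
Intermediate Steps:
c(n) = ½ (c(n) = (½)*1 = ½)
u(v, s) = 3 + s + v (u(v, s) = v + (3 + s) = 3 + s + v)
(u(6, h(5))*c(5))*7 = ((3 + 5 + 6)*(½))*7 = (14*(½))*7 = 7*7 = 49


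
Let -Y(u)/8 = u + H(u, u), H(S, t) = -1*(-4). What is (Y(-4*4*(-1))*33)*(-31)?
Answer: 163680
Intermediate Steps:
H(S, t) = 4
Y(u) = -32 - 8*u (Y(u) = -8*(u + 4) = -8*(4 + u) = -32 - 8*u)
(Y(-4*4*(-1))*33)*(-31) = ((-32 - 8*(-4*4)*(-1))*33)*(-31) = ((-32 - (-128)*(-1))*33)*(-31) = ((-32 - 8*16)*33)*(-31) = ((-32 - 128)*33)*(-31) = -160*33*(-31) = -5280*(-31) = 163680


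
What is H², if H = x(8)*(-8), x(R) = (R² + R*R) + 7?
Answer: 1166400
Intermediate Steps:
x(R) = 7 + 2*R² (x(R) = (R² + R²) + 7 = 2*R² + 7 = 7 + 2*R²)
H = -1080 (H = (7 + 2*8²)*(-8) = (7 + 2*64)*(-8) = (7 + 128)*(-8) = 135*(-8) = -1080)
H² = (-1080)² = 1166400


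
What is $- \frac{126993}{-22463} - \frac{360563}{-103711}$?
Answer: $\frac{21269897692}{2329660193} \approx 9.13$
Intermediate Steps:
$- \frac{126993}{-22463} - \frac{360563}{-103711} = \left(-126993\right) \left(- \frac{1}{22463}\right) - - \frac{360563}{103711} = \frac{126993}{22463} + \frac{360563}{103711} = \frac{21269897692}{2329660193}$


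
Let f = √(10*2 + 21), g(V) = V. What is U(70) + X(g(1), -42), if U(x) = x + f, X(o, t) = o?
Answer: 71 + √41 ≈ 77.403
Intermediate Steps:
f = √41 (f = √(20 + 21) = √41 ≈ 6.4031)
U(x) = x + √41
U(70) + X(g(1), -42) = (70 + √41) + 1 = 71 + √41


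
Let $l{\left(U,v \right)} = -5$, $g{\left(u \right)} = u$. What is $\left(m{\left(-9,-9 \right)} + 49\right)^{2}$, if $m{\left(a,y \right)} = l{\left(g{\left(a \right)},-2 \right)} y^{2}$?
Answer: $126736$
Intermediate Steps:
$m{\left(a,y \right)} = - 5 y^{2}$
$\left(m{\left(-9,-9 \right)} + 49\right)^{2} = \left(- 5 \left(-9\right)^{2} + 49\right)^{2} = \left(\left(-5\right) 81 + 49\right)^{2} = \left(-405 + 49\right)^{2} = \left(-356\right)^{2} = 126736$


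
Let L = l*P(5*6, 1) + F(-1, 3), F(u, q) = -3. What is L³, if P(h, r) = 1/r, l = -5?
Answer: -512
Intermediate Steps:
L = -8 (L = -5/1 - 3 = -5*1 - 3 = -5 - 3 = -8)
L³ = (-8)³ = -512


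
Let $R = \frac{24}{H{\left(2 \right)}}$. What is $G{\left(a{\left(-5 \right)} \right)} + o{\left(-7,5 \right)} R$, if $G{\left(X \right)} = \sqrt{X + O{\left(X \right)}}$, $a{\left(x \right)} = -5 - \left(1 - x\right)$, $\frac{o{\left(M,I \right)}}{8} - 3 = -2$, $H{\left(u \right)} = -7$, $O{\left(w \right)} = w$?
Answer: $- \frac{192}{7} + i \sqrt{22} \approx -27.429 + 4.6904 i$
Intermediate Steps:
$o{\left(M,I \right)} = 8$ ($o{\left(M,I \right)} = 24 + 8 \left(-2\right) = 24 - 16 = 8$)
$a{\left(x \right)} = -6 + x$ ($a{\left(x \right)} = -5 + \left(-1 + x\right) = -6 + x$)
$G{\left(X \right)} = \sqrt{2} \sqrt{X}$ ($G{\left(X \right)} = \sqrt{X + X} = \sqrt{2 X} = \sqrt{2} \sqrt{X}$)
$R = - \frac{24}{7}$ ($R = \frac{24}{-7} = 24 \left(- \frac{1}{7}\right) = - \frac{24}{7} \approx -3.4286$)
$G{\left(a{\left(-5 \right)} \right)} + o{\left(-7,5 \right)} R = \sqrt{2} \sqrt{-6 - 5} + 8 \left(- \frac{24}{7}\right) = \sqrt{2} \sqrt{-11} - \frac{192}{7} = \sqrt{2} i \sqrt{11} - \frac{192}{7} = i \sqrt{22} - \frac{192}{7} = - \frac{192}{7} + i \sqrt{22}$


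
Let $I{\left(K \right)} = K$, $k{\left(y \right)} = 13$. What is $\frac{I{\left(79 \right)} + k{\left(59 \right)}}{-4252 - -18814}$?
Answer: $\frac{46}{7281} \approx 0.0063178$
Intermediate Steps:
$\frac{I{\left(79 \right)} + k{\left(59 \right)}}{-4252 - -18814} = \frac{79 + 13}{-4252 - -18814} = \frac{92}{-4252 + 18814} = \frac{92}{14562} = 92 \cdot \frac{1}{14562} = \frac{46}{7281}$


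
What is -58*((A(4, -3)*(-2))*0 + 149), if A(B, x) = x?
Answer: -8642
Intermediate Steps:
-58*((A(4, -3)*(-2))*0 + 149) = -58*(-3*(-2)*0 + 149) = -58*(6*0 + 149) = -58*(0 + 149) = -58*149 = -8642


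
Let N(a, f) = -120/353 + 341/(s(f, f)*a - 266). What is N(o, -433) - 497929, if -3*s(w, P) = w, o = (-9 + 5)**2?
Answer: -1077463958291/2163890 ≈ -4.9793e+5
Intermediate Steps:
o = 16 (o = (-4)**2 = 16)
s(w, P) = -w/3
N(a, f) = -120/353 + 341/(-266 - a*f/3) (N(a, f) = -120/353 + 341/((-f/3)*a - 266) = -120*1/353 + 341/(-a*f/3 - 266) = -120/353 + 341/(-266 - a*f/3))
N(o, -433) - 497929 = 3*(152293 + 40*16*(-433))/(353*(-798 - 1*16*(-433))) - 497929 = 3*(152293 - 277120)/(353*(-798 + 6928)) - 497929 = (3/353)*(-124827)/6130 - 497929 = (3/353)*(1/6130)*(-124827) - 497929 = -374481/2163890 - 497929 = -1077463958291/2163890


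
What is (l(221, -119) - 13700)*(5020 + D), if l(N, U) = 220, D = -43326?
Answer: 516364880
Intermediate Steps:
(l(221, -119) - 13700)*(5020 + D) = (220 - 13700)*(5020 - 43326) = -13480*(-38306) = 516364880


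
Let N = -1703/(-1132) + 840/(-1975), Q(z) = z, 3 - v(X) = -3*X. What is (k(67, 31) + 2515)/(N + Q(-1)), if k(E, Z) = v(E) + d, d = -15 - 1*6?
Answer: 1206383720/35369 ≈ 34109.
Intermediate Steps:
v(X) = 3 + 3*X (v(X) = 3 - (-3)*X = 3 + 3*X)
d = -21 (d = -15 - 6 = -21)
N = 482509/447140 (N = -1703*(-1/1132) + 840*(-1/1975) = 1703/1132 - 168/395 = 482509/447140 ≈ 1.0791)
k(E, Z) = -18 + 3*E (k(E, Z) = (3 + 3*E) - 21 = -18 + 3*E)
(k(67, 31) + 2515)/(N + Q(-1)) = ((-18 + 3*67) + 2515)/(482509/447140 - 1) = ((-18 + 201) + 2515)/(35369/447140) = (183 + 2515)*(447140/35369) = 2698*(447140/35369) = 1206383720/35369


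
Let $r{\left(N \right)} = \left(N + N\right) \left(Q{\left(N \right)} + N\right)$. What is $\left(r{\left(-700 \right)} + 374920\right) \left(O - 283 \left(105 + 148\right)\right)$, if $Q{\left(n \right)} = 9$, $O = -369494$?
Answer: $-592087955760$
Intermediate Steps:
$r{\left(N \right)} = 2 N \left(9 + N\right)$ ($r{\left(N \right)} = \left(N + N\right) \left(9 + N\right) = 2 N \left(9 + N\right)$)
$\left(r{\left(-700 \right)} + 374920\right) \left(O - 283 \left(105 + 148\right)\right) = \left(2 \left(-700\right) \left(9 - 700\right) + 374920\right) \left(-369494 - 283 \left(105 + 148\right)\right) = \left(2 \left(-700\right) \left(-691\right) + 374920\right) \left(-369494 - 71599\right) = \left(967400 + 374920\right) \left(-369494 - 71599\right) = 1342320 \left(-441093\right) = -592087955760$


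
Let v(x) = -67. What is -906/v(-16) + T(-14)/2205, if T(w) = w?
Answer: 285256/21105 ≈ 13.516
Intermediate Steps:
-906/v(-16) + T(-14)/2205 = -906/(-67) - 14/2205 = -906*(-1/67) - 14*1/2205 = 906/67 - 2/315 = 285256/21105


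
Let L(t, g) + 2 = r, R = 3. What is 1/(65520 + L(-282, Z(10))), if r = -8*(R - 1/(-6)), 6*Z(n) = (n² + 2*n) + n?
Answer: 3/196478 ≈ 1.5269e-5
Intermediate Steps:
Z(n) = n/2 + n²/6 (Z(n) = ((n² + 2*n) + n)/6 = (n² + 3*n)/6 = n/2 + n²/6)
r = -76/3 (r = -8*(3 - 1/(-6)) = -8*(3 - 1*(-⅙)) = -8*(3 + ⅙) = -8*19/6 = -76/3 ≈ -25.333)
L(t, g) = -82/3 (L(t, g) = -2 - 76/3 = -82/3)
1/(65520 + L(-282, Z(10))) = 1/(65520 - 82/3) = 1/(196478/3) = 3/196478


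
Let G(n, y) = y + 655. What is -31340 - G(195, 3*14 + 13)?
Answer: -32050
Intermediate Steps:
G(n, y) = 655 + y
-31340 - G(195, 3*14 + 13) = -31340 - (655 + (3*14 + 13)) = -31340 - (655 + (42 + 13)) = -31340 - (655 + 55) = -31340 - 1*710 = -31340 - 710 = -32050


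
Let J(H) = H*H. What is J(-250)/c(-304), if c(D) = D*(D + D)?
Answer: 15625/46208 ≈ 0.33814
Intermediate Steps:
c(D) = 2*D² (c(D) = D*(2*D) = 2*D²)
J(H) = H²
J(-250)/c(-304) = (-250)²/((2*(-304)²)) = 62500/((2*92416)) = 62500/184832 = 62500*(1/184832) = 15625/46208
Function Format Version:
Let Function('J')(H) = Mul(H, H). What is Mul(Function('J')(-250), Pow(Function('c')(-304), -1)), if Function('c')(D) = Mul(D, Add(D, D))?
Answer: Rational(15625, 46208) ≈ 0.33814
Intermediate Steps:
Function('c')(D) = Mul(2, Pow(D, 2)) (Function('c')(D) = Mul(D, Mul(2, D)) = Mul(2, Pow(D, 2)))
Function('J')(H) = Pow(H, 2)
Mul(Function('J')(-250), Pow(Function('c')(-304), -1)) = Mul(Pow(-250, 2), Pow(Mul(2, Pow(-304, 2)), -1)) = Mul(62500, Pow(Mul(2, 92416), -1)) = Mul(62500, Pow(184832, -1)) = Mul(62500, Rational(1, 184832)) = Rational(15625, 46208)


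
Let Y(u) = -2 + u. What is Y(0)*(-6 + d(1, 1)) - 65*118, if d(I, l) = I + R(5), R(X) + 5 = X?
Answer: -7660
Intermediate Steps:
R(X) = -5 + X
d(I, l) = I (d(I, l) = I + (-5 + 5) = I + 0 = I)
Y(0)*(-6 + d(1, 1)) - 65*118 = (-2 + 0)*(-6 + 1) - 65*118 = -2*(-5) - 7670 = 10 - 7670 = -7660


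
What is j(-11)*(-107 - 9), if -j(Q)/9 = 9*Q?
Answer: -103356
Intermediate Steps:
j(Q) = -81*Q
j(-11)*(-107 - 9) = (-81*(-11))*(-107 - 9) = 891*(-116) = -103356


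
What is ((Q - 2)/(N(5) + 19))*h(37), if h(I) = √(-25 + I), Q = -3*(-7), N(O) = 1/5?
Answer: 95*√3/48 ≈ 3.4280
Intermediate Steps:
N(O) = ⅕
Q = 21
((Q - 2)/(N(5) + 19))*h(37) = ((21 - 2)/(⅕ + 19))*√(-25 + 37) = (19/(96/5))*√12 = (19*(5/96))*(2*√3) = 95*(2*√3)/96 = 95*√3/48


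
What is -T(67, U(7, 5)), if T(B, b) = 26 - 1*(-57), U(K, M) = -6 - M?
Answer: -83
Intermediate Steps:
T(B, b) = 83 (T(B, b) = 26 + 57 = 83)
-T(67, U(7, 5)) = -1*83 = -83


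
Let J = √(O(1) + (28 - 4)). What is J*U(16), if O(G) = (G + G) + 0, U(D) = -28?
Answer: -28*√26 ≈ -142.77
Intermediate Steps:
O(G) = 2*G (O(G) = 2*G + 0 = 2*G)
J = √26 (J = √(2*1 + (28 - 4)) = √(2 + 24) = √26 ≈ 5.0990)
J*U(16) = √26*(-28) = -28*√26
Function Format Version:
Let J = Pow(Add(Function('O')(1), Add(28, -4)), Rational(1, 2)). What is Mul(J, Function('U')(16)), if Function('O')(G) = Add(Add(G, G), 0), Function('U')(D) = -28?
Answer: Mul(-28, Pow(26, Rational(1, 2))) ≈ -142.77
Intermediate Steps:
Function('O')(G) = Mul(2, G) (Function('O')(G) = Add(Mul(2, G), 0) = Mul(2, G))
J = Pow(26, Rational(1, 2)) (J = Pow(Add(Mul(2, 1), Add(28, -4)), Rational(1, 2)) = Pow(Add(2, 24), Rational(1, 2)) = Pow(26, Rational(1, 2)) ≈ 5.0990)
Mul(J, Function('U')(16)) = Mul(Pow(26, Rational(1, 2)), -28) = Mul(-28, Pow(26, Rational(1, 2)))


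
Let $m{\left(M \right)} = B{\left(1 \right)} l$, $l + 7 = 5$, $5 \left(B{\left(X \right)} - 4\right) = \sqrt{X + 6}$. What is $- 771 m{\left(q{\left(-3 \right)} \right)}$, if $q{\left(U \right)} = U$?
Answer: $6168 + \frac{1542 \sqrt{7}}{5} \approx 6984.0$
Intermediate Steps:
$B{\left(X \right)} = 4 + \frac{\sqrt{6 + X}}{5}$ ($B{\left(X \right)} = 4 + \frac{\sqrt{X + 6}}{5} = 4 + \frac{\sqrt{6 + X}}{5}$)
$l = -2$ ($l = -7 + 5 = -2$)
$m{\left(M \right)} = -8 - \frac{2 \sqrt{7}}{5}$ ($m{\left(M \right)} = \left(4 + \frac{\sqrt{6 + 1}}{5}\right) \left(-2\right) = \left(4 + \frac{\sqrt{7}}{5}\right) \left(-2\right) = -8 - \frac{2 \sqrt{7}}{5}$)
$- 771 m{\left(q{\left(-3 \right)} \right)} = - 771 \left(-8 - \frac{2 \sqrt{7}}{5}\right) = 6168 + \frac{1542 \sqrt{7}}{5}$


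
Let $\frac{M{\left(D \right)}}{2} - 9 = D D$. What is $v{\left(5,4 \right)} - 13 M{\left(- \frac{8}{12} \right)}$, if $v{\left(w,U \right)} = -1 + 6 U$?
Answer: $- \frac{2003}{9} \approx -222.56$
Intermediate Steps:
$M{\left(D \right)} = 18 + 2 D^{2}$ ($M{\left(D \right)} = 18 + 2 D D = 18 + 2 D^{2}$)
$v{\left(5,4 \right)} - 13 M{\left(- \frac{8}{12} \right)} = \left(-1 + 6 \cdot 4\right) - 13 \left(18 + 2 \left(- \frac{8}{12}\right)^{2}\right) = \left(-1 + 24\right) - 13 \left(18 + 2 \left(\left(-8\right) \frac{1}{12}\right)^{2}\right) = 23 - 13 \left(18 + 2 \left(- \frac{2}{3}\right)^{2}\right) = 23 - 13 \left(18 + 2 \cdot \frac{4}{9}\right) = 23 - 13 \left(18 + \frac{8}{9}\right) = 23 - \frac{2210}{9} = - \frac{2003}{9}$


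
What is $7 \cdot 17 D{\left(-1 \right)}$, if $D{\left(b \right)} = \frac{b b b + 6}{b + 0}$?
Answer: $-595$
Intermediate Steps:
$D{\left(b \right)} = \frac{6 + b^{3}}{b}$ ($D{\left(b \right)} = \frac{b^{2} b + 6}{b} = \frac{b^{3} + 6}{b} = \frac{6 + b^{3}}{b}$)
$7 \cdot 17 D{\left(-1 \right)} = 7 \cdot 17 \frac{6 + \left(-1\right)^{3}}{-1} = 119 \left(- (6 - 1)\right) = 119 \left(\left(-1\right) 5\right) = 119 \left(-5\right) = -595$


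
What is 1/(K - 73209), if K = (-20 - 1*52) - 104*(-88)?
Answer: -1/64129 ≈ -1.5594e-5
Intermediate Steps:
K = 9080 (K = (-20 - 52) + 9152 = -72 + 9152 = 9080)
1/(K - 73209) = 1/(9080 - 73209) = 1/(-64129) = -1/64129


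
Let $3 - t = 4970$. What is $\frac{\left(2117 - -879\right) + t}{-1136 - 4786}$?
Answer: $\frac{219}{658} \approx 0.33283$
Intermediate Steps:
$t = -4967$ ($t = 3 - 4970 = -4967$)
$\frac{\left(2117 - -879\right) + t}{-1136 - 4786} = \frac{\left(2117 - -879\right) - 4967}{-1136 - 4786} = \frac{\left(2117 + 879\right) - 4967}{-5922} = \left(2996 - 4967\right) \left(- \frac{1}{5922}\right) = \left(-1971\right) \left(- \frac{1}{5922}\right) = \frac{219}{658}$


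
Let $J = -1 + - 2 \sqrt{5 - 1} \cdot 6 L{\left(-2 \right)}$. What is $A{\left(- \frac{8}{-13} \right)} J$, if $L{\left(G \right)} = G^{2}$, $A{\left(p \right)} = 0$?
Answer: $0$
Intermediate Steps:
$J = -97$ ($J = -1 + - 2 \sqrt{5 - 1} \cdot 6 \left(-2\right)^{2} = -1 + - 2 \sqrt{4} \cdot 6 \cdot 4 = -1 + \left(-2\right) 2 \cdot 6 \cdot 4 = -1 + \left(-4\right) 6 \cdot 4 = -1 - 96 = -97$)
$A{\left(- \frac{8}{-13} \right)} J = 0 \left(-97\right) = 0$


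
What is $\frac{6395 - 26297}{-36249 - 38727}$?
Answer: $\frac{3317}{12496} \approx 0.26544$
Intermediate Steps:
$\frac{6395 - 26297}{-36249 - 38727} = - \frac{19902}{-74976} = \left(-19902\right) \left(- \frac{1}{74976}\right) = \frac{3317}{12496}$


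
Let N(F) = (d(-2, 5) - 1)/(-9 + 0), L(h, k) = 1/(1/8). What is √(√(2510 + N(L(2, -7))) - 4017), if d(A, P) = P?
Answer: √(-36153 + 3*√22586)/3 ≈ 62.983*I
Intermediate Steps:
L(h, k) = 8 (L(h, k) = 1/(⅛) = 8)
N(F) = -4/9 (N(F) = (5 - 1)/(-9 + 0) = 4/(-9) = 4*(-⅑) = -4/9)
√(√(2510 + N(L(2, -7))) - 4017) = √(√(2510 - 4/9) - 4017) = √(√(22586/9) - 4017) = √(√22586/3 - 4017) = √(-4017 + √22586/3)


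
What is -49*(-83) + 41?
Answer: 4108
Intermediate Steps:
-49*(-83) + 41 = 4067 + 41 = 4108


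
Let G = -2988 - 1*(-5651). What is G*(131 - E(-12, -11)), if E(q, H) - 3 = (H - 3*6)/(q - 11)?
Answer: 7762645/23 ≈ 3.3751e+5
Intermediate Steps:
E(q, H) = 3 + (-18 + H)/(-11 + q) (E(q, H) = 3 + (H - 3*6)/(q - 11) = 3 + (H - 18)/(-11 + q) = 3 + (-18 + H)/(-11 + q))
G = 2663 (G = -2988 + 5651 = 2663)
G*(131 - E(-12, -11)) = 2663*(131 - (-51 - 11 + 3*(-12))/(-11 - 12)) = 2663*(131 - (-51 - 11 - 36)/(-23)) = 2663*(131 - (-1)*(-98)/23) = 2663*(131 - 1*98/23) = 2663*(131 - 98/23) = 2663*(2915/23) = 7762645/23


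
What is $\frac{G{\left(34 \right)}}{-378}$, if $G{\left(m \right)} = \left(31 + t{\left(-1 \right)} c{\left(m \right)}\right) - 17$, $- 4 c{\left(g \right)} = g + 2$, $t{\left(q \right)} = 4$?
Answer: $\frac{11}{189} \approx 0.058201$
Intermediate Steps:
$c{\left(g \right)} = - \frac{1}{2} - \frac{g}{4}$ ($c{\left(g \right)} = - \frac{g + 2}{4} = - \frac{2 + g}{4} = - \frac{1}{2} - \frac{g}{4}$)
$G{\left(m \right)} = 12 - m$ ($G{\left(m \right)} = \left(31 + 4 \left(- \frac{1}{2} - \frac{m}{4}\right)\right) - 17 = \left(31 - \left(2 + m\right)\right) - 17 = \left(29 - m\right) - 17 = 12 - m$)
$\frac{G{\left(34 \right)}}{-378} = \frac{12 - 34}{-378} = \left(12 - 34\right) \left(- \frac{1}{378}\right) = \left(-22\right) \left(- \frac{1}{378}\right) = \frac{11}{189}$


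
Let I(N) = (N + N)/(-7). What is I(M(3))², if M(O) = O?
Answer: 36/49 ≈ 0.73469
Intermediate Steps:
I(N) = -2*N/7 (I(N) = (2*N)*(-⅐) = -2*N/7)
I(M(3))² = (-2/7*3)² = (-6/7)² = 36/49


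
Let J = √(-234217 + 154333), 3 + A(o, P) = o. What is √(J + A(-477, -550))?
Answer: √(-480 + 6*I*√2219) ≈ 6.2061 + 22.771*I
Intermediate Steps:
A(o, P) = -3 + o
J = 6*I*√2219 (J = √(-79884) = 6*I*√2219 ≈ 282.64*I)
√(J + A(-477, -550)) = √(6*I*√2219 + (-3 - 477)) = √(6*I*√2219 - 480) = √(-480 + 6*I*√2219)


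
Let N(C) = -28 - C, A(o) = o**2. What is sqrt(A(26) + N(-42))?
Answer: sqrt(690) ≈ 26.268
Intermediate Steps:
sqrt(A(26) + N(-42)) = sqrt(26**2 + (-28 - 1*(-42))) = sqrt(676 + (-28 + 42)) = sqrt(676 + 14) = sqrt(690)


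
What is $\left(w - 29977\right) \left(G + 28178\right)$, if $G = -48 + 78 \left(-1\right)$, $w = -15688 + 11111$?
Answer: $-969308808$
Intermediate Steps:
$w = -4577$
$G = -126$ ($G = -48 - 78 = -126$)
$\left(w - 29977\right) \left(G + 28178\right) = \left(-4577 - 29977\right) \left(-126 + 28178\right) = \left(-34554\right) 28052 = -969308808$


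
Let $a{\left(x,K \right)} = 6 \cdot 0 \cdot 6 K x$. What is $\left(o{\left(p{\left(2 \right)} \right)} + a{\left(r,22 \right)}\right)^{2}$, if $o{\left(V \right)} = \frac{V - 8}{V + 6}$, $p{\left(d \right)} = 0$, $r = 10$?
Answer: $\frac{16}{9} \approx 1.7778$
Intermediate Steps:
$o{\left(V \right)} = \frac{-8 + V}{6 + V}$
$a{\left(x,K \right)} = 0$ ($a{\left(x,K \right)} = 0 \cdot 6 K x = 0 K x = 0 x = 0$)
$\left(o{\left(p{\left(2 \right)} \right)} + a{\left(r,22 \right)}\right)^{2} = \left(\frac{-8 + 0}{6 + 0} + 0\right)^{2} = \left(\frac{1}{6} \left(-8\right) + 0\right)^{2} = \left(- \frac{4}{3} + 0\right)^{2} = \left(- \frac{4}{3}\right)^{2} = \frac{16}{9}$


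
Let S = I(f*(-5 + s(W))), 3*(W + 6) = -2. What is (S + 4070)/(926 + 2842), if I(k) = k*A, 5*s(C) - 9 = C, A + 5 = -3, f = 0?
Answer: 2035/1884 ≈ 1.0801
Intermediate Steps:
W = -20/3 (W = -6 + (1/3)*(-2) = -6 - 2/3 = -20/3 ≈ -6.6667)
A = -8 (A = -5 - 3 = -8)
s(C) = 9/5 + C/5
I(k) = -8*k (I(k) = k*(-8) = -8*k)
S = 0 (S = -0*(-5 + (9/5 + (1/5)*(-20/3))) = -0*(-5 + (9/5 - 4/3)) = -0*(-5 + 7/15) = -0*(-68)/15 = -8*0 = 0)
(S + 4070)/(926 + 2842) = (0 + 4070)/(926 + 2842) = 4070/3768 = 4070*(1/3768) = 2035/1884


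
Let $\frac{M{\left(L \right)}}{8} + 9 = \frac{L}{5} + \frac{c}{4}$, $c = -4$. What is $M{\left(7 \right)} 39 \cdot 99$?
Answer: $- \frac{1328184}{5} \approx -2.6564 \cdot 10^{5}$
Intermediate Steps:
$M{\left(L \right)} = -80 + \frac{8 L}{5}$ ($M{\left(L \right)} = -72 + 8 \left(\frac{L}{5} - \frac{4}{4}\right) = -72 + 8 \left(L \frac{1}{5} - 1\right) = -72 + 8 \left(\frac{L}{5} - 1\right) = -72 + 8 \left(-1 + \frac{L}{5}\right) = -72 + \left(-8 + \frac{8 L}{5}\right) = -80 + \frac{8 L}{5}$)
$M{\left(7 \right)} 39 \cdot 99 = \left(-80 + \frac{8}{5} \cdot 7\right) 39 \cdot 99 = \left(-80 + \frac{56}{5}\right) 39 \cdot 99 = \left(- \frac{344}{5}\right) 39 \cdot 99 = \left(- \frac{13416}{5}\right) 99 = - \frac{1328184}{5}$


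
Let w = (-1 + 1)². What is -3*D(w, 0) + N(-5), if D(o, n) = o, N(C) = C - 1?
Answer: -6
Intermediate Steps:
N(C) = -1 + C
w = 0 (w = 0² = 0)
-3*D(w, 0) + N(-5) = -3*0 + (-1 - 5) = 0 - 6 = -6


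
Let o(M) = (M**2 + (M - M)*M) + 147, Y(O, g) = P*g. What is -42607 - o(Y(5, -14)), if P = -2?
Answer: -43538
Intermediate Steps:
Y(O, g) = -2*g
o(M) = 147 + M**2 (o(M) = (M**2 + 0*M) + 147 = (M**2 + 0) + 147 = M**2 + 147 = 147 + M**2)
-42607 - o(Y(5, -14)) = -42607 - (147 + (-2*(-14))**2) = -42607 - (147 + 28**2) = -42607 - (147 + 784) = -42607 - 1*931 = -42607 - 931 = -43538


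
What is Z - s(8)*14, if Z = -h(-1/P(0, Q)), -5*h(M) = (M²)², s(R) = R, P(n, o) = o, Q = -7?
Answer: -1344559/12005 ≈ -112.00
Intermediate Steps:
h(M) = -M⁴/5
Z = 1/12005 (Z = -(-1)*(-1/(-7))⁴/5 = -(-1)*(-1*(-⅐))⁴/5 = -(-1)*(⅐)⁴/5 = -(-1)/(5*2401) = -1*(-1/12005) = 1/12005 ≈ 8.3299e-5)
Z - s(8)*14 = 1/12005 - 8*14 = 1/12005 - 1*112 = 1/12005 - 112 = -1344559/12005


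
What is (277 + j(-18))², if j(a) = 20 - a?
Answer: 99225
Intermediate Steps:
(277 + j(-18))² = (277 + (20 - 1*(-18)))² = (277 + (20 + 18))² = (277 + 38)² = 315² = 99225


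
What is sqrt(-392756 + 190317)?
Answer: I*sqrt(202439) ≈ 449.93*I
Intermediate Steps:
sqrt(-392756 + 190317) = sqrt(-202439) = I*sqrt(202439)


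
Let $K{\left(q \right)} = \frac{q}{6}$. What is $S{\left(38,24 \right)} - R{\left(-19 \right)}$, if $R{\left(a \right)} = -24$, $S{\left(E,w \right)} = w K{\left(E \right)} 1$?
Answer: $176$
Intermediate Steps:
$K{\left(q \right)} = \frac{q}{6}$ ($K{\left(q \right)} = q \frac{1}{6} = \frac{q}{6}$)
$S{\left(E,w \right)} = \frac{E w}{6}$ ($S{\left(E,w \right)} = w \frac{E}{6} \cdot 1 = \frac{E w}{6} \cdot 1 = \frac{E w}{6}$)
$S{\left(38,24 \right)} - R{\left(-19 \right)} = \frac{1}{6} \cdot 38 \cdot 24 - -24 = 152 + 24 = 176$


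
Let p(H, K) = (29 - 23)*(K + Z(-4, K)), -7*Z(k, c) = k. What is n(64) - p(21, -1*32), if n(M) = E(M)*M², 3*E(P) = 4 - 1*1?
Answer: 29992/7 ≈ 4284.6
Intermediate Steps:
E(P) = 1 (E(P) = (4 - 1*1)/3 = (4 - 1)/3 = (⅓)*3 = 1)
Z(k, c) = -k/7
n(M) = M² (n(M) = 1*M² = M²)
p(H, K) = 24/7 + 6*K (p(H, K) = (29 - 23)*(K - ⅐*(-4)) = 6*(K + 4/7) = 6*(4/7 + K) = 24/7 + 6*K)
n(64) - p(21, -1*32) = 64² - (24/7 + 6*(-1*32)) = 4096 - (24/7 + 6*(-32)) = 4096 - (24/7 - 192) = 4096 - 1*(-1320/7) = 4096 + 1320/7 = 29992/7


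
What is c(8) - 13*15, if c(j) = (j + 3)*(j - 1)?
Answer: -118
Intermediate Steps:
c(j) = (-1 + j)*(3 + j) (c(j) = (3 + j)*(-1 + j) = (-1 + j)*(3 + j))
c(8) - 13*15 = (-3 + 8² + 2*8) - 13*15 = (-3 + 64 + 16) - 195 = 77 - 195 = -118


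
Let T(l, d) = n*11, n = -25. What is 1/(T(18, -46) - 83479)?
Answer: -1/83754 ≈ -1.1940e-5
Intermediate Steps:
T(l, d) = -275 (T(l, d) = -25*11 = -275)
1/(T(18, -46) - 83479) = 1/(-275 - 83479) = 1/(-83754) = -1/83754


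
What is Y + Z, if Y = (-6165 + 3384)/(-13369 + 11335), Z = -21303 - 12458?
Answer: -7629677/226 ≈ -33760.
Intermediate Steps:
Z = -33761
Y = 309/226 (Y = -2781/(-2034) = -2781*(-1/2034) = 309/226 ≈ 1.3673)
Y + Z = 309/226 - 33761 = -7629677/226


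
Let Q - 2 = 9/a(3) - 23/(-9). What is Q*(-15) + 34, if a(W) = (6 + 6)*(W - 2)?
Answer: -547/12 ≈ -45.583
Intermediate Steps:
a(W) = -24 + 12*W (a(W) = 12*(-2 + W) = -24 + 12*W)
Q = 191/36 (Q = 2 + (9/(-24 + 12*3) - 23/(-9)) = 2 + (9/(-24 + 36) - 23*(-⅑)) = 2 + (9/12 + 23/9) = 2 + (9*(1/12) + 23/9) = 2 + (¾ + 23/9) = 2 + 119/36 = 191/36 ≈ 5.3056)
Q*(-15) + 34 = (191/36)*(-15) + 34 = -955/12 + 34 = -547/12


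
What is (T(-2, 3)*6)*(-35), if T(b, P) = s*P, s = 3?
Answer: -1890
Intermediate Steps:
T(b, P) = 3*P
(T(-2, 3)*6)*(-35) = ((3*3)*6)*(-35) = (9*6)*(-35) = 54*(-35) = -1890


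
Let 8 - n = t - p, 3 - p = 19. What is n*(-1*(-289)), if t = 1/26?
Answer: -60401/26 ≈ -2323.1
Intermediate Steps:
t = 1/26 ≈ 0.038462
p = -16 (p = 3 - 1*19 = 3 - 19 = -16)
n = -209/26 (n = 8 - (1/26 - 1*(-16)) = 8 - (1/26 + 16) = 8 - 1*417/26 = 8 - 417/26 = -209/26 ≈ -8.0385)
n*(-1*(-289)) = -(-209)*(-289)/26 = -209/26*289 = -60401/26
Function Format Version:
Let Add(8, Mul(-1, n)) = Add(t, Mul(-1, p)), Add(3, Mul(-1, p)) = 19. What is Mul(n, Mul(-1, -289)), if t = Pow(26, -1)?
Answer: Rational(-60401, 26) ≈ -2323.1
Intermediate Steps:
t = Rational(1, 26) ≈ 0.038462
p = -16 (p = Add(3, Mul(-1, 19)) = Add(3, -19) = -16)
n = Rational(-209, 26) (n = Add(8, Mul(-1, Add(Rational(1, 26), Mul(-1, -16)))) = Add(8, Mul(-1, Add(Rational(1, 26), 16))) = Add(8, Mul(-1, Rational(417, 26))) = Add(8, Rational(-417, 26)) = Rational(-209, 26) ≈ -8.0385)
Mul(n, Mul(-1, -289)) = Mul(Rational(-209, 26), Mul(-1, -289)) = Mul(Rational(-209, 26), 289) = Rational(-60401, 26)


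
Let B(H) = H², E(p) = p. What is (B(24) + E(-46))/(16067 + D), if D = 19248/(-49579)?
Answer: 5255374/159313309 ≈ 0.032988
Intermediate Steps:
D = -19248/49579 (D = 19248*(-1/49579) = -19248/49579 ≈ -0.38823)
(B(24) + E(-46))/(16067 + D) = (24² - 46)/(16067 - 19248/49579) = (576 - 46)/(796566545/49579) = 530*(49579/796566545) = 5255374/159313309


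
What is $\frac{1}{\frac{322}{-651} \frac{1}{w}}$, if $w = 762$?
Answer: $- \frac{35433}{23} \approx -1540.6$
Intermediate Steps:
$\frac{1}{\frac{322}{-651} \frac{1}{w}} = \frac{1}{\frac{322}{-651} \cdot \frac{1}{762}} = \frac{1}{322 \left(- \frac{1}{651}\right) \frac{1}{762}} = \frac{1}{\left(- \frac{46}{93}\right) \frac{1}{762}} = \frac{1}{- \frac{23}{35433}} = - \frac{35433}{23}$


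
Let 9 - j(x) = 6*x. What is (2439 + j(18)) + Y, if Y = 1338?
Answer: 3678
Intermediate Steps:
j(x) = 9 - 6*x
(2439 + j(18)) + Y = (2439 + (9 - 6*18)) + 1338 = (2439 + (9 - 108)) + 1338 = (2439 - 99) + 1338 = 2340 + 1338 = 3678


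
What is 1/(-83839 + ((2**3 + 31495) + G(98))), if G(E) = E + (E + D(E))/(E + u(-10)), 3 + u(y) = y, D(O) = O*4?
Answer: -17/887948 ≈ -1.9145e-5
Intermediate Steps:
D(O) = 4*O
u(y) = -3 + y
G(E) = E + 5*E/(-13 + E) (G(E) = E + (E + 4*E)/(E + (-3 - 10)) = E + (5*E)/(E - 13) = E + (5*E)/(-13 + E) = E + 5*E/(-13 + E))
1/(-83839 + ((2**3 + 31495) + G(98))) = 1/(-83839 + ((2**3 + 31495) + 98*(-8 + 98)/(-13 + 98))) = 1/(-83839 + ((8 + 31495) + 98*90/85)) = 1/(-83839 + (31503 + 98*(1/85)*90)) = 1/(-83839 + (31503 + 1764/17)) = 1/(-83839 + 537315/17) = 1/(-887948/17) = -17/887948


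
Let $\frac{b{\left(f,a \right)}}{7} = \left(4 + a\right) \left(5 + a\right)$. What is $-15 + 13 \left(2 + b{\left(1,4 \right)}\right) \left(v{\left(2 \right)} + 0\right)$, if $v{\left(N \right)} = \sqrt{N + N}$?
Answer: $13141$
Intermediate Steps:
$b{\left(f,a \right)} = 7 \left(4 + a\right) \left(5 + a\right)$
$v{\left(N \right)} = \sqrt{2} \sqrt{N}$ ($v{\left(N \right)} = \sqrt{2 N} = \sqrt{2} \sqrt{N}$)
$-15 + 13 \left(2 + b{\left(1,4 \right)}\right) \left(v{\left(2 \right)} + 0\right) = -15 + 13 \left(2 + \left(140 + 7 \cdot 4^{2} + 63 \cdot 4\right)\right) \left(\sqrt{2} \sqrt{2} + 0\right) = -15 + 13 \left(2 + \left(140 + 7 \cdot 16 + 252\right)\right) \left(2 + 0\right) = -15 + 13 \left(2 + \left(140 + 112 + 252\right)\right) 2 = -15 + 13 \left(2 + 504\right) 2 = -15 + 13 \cdot 506 \cdot 2 = -15 + 13 \cdot 1012 = -15 + 13156 = 13141$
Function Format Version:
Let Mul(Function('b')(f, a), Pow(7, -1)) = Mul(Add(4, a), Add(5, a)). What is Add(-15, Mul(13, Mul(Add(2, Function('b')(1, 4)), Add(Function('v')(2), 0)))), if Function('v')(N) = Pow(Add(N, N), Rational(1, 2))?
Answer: 13141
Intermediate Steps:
Function('b')(f, a) = Mul(7, Add(4, a), Add(5, a)) (Function('b')(f, a) = Mul(7, Mul(Add(4, a), Add(5, a))) = Mul(7, Add(4, a), Add(5, a)))
Function('v')(N) = Mul(Pow(2, Rational(1, 2)), Pow(N, Rational(1, 2))) (Function('v')(N) = Pow(Mul(2, N), Rational(1, 2)) = Mul(Pow(2, Rational(1, 2)), Pow(N, Rational(1, 2))))
Add(-15, Mul(13, Mul(Add(2, Function('b')(1, 4)), Add(Function('v')(2), 0)))) = Add(-15, Mul(13, Mul(Add(2, Add(140, Mul(7, Pow(4, 2)), Mul(63, 4))), Add(Mul(Pow(2, Rational(1, 2)), Pow(2, Rational(1, 2))), 0)))) = Add(-15, Mul(13, Mul(Add(2, Add(140, Mul(7, 16), 252)), Add(2, 0)))) = Add(-15, Mul(13, Mul(Add(2, Add(140, 112, 252)), 2))) = Add(-15, Mul(13, Mul(Add(2, 504), 2))) = Add(-15, Mul(13, Mul(506, 2))) = Add(-15, Mul(13, 1012)) = Add(-15, 13156) = 13141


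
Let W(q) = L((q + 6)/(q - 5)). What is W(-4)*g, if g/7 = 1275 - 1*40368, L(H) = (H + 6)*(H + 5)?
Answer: -203961212/27 ≈ -7.5541e+6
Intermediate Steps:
L(H) = (5 + H)*(6 + H) (L(H) = (6 + H)*(5 + H) = (5 + H)*(6 + H))
g = -273651 (g = 7*(1275 - 1*40368) = 7*(1275 - 40368) = 7*(-39093) = -273651)
W(q) = 30 + (6 + q)²/(-5 + q)² + 11*(6 + q)/(-5 + q) (W(q) = 30 + ((q + 6)/(q - 5))² + 11*((q + 6)/(q - 5)) = 30 + ((6 + q)/(-5 + q))² + 11*((6 + q)/(-5 + q)) = 30 + (6 + q)²/(-5 + q)² + 11*(6 + q)/(-5 + q))
W(-4)*g = ((456 - 277*(-4) + 42*(-4)²)/(25 + (-4)² - 10*(-4)))*(-273651) = ((456 + 1108 + 42*16)/(25 + 16 + 40))*(-273651) = ((456 + 1108 + 672)/81)*(-273651) = ((1/81)*2236)*(-273651) = (2236/81)*(-273651) = -203961212/27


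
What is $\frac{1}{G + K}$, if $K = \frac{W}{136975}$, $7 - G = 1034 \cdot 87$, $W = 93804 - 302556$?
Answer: $- \frac{136975}{12321246977} \approx -1.1117 \cdot 10^{-5}$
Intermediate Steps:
$W = -208752$ ($W = 93804 - 302556 = -208752$)
$G = -89951$ ($G = 7 - 1034 \cdot 87 = 7 - 89958 = -89951$)
$K = - \frac{208752}{136975} \approx -1.524$
$\frac{1}{G + K} = \frac{1}{-89951 - \frac{208752}{136975}} = \frac{1}{- \frac{12321246977}{136975}} = - \frac{136975}{12321246977}$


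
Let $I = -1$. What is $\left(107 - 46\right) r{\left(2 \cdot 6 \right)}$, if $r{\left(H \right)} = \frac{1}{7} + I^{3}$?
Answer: $- \frac{366}{7} \approx -52.286$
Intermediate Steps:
$r{\left(H \right)} = - \frac{6}{7}$ ($r{\left(H \right)} = \frac{1}{7} + \left(-1\right)^{3} = \frac{1}{7} - 1 = - \frac{6}{7}$)
$\left(107 - 46\right) r{\left(2 \cdot 6 \right)} = \left(107 - 46\right) \left(- \frac{6}{7}\right) = 61 \left(- \frac{6}{7}\right) = - \frac{366}{7}$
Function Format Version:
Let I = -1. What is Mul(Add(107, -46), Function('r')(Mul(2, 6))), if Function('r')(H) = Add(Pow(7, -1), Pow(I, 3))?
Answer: Rational(-366, 7) ≈ -52.286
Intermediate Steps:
Function('r')(H) = Rational(-6, 7) (Function('r')(H) = Add(Pow(7, -1), Pow(-1, 3)) = Add(Rational(1, 7), -1) = Rational(-6, 7))
Mul(Add(107, -46), Function('r')(Mul(2, 6))) = Mul(Add(107, -46), Rational(-6, 7)) = Mul(61, Rational(-6, 7)) = Rational(-366, 7)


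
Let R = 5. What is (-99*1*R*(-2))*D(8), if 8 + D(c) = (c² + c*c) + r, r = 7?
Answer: 125730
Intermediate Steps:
D(c) = -1 + 2*c² (D(c) = -8 + ((c² + c*c) + 7) = -8 + ((c² + c²) + 7) = -8 + (2*c² + 7) = -8 + (7 + 2*c²) = -1 + 2*c²)
(-99*1*R*(-2))*D(8) = (-99*1*5*(-2))*(-1 + 2*8²) = (-495*(-2))*(-1 + 2*64) = (-99*(-10))*(-1 + 128) = 990*127 = 125730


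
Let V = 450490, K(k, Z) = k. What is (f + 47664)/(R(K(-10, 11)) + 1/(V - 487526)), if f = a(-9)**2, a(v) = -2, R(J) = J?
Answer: -1765432048/370361 ≈ -4766.8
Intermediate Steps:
f = 4 (f = (-2)**2 = 4)
(f + 47664)/(R(K(-10, 11)) + 1/(V - 487526)) = (4 + 47664)/(-10 + 1/(450490 - 487526)) = 47668/(-10 + 1/(-37036)) = 47668/(-10 - 1/37036) = 47668/(-370361/37036) = 47668*(-37036/370361) = -1765432048/370361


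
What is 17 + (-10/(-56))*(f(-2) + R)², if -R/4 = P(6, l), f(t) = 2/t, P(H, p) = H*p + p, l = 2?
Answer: 16721/28 ≈ 597.18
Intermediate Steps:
P(H, p) = p + H*p
R = -56 (R = -8*(1 + 6) = -8*7 = -4*14 = -56)
17 + (-10/(-56))*(f(-2) + R)² = 17 + (-10/(-56))*(2/(-2) - 56)² = 17 + (-10*(-1/56))*(2*(-½) - 56)² = 17 + 5*(-1 - 56)²/28 = 17 + (5/28)*(-57)² = 17 + (5/28)*3249 = 17 + 16245/28 = 16721/28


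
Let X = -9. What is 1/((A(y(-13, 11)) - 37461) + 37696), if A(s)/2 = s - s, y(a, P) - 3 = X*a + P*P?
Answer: 1/235 ≈ 0.0042553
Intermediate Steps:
y(a, P) = 3 + P**2 - 9*a (y(a, P) = 3 + (-9*a + P*P) = 3 + (-9*a + P**2) = 3 + (P**2 - 9*a) = 3 + P**2 - 9*a)
A(s) = 0 (A(s) = 2*(s - s) = 2*0 = 0)
1/((A(y(-13, 11)) - 37461) + 37696) = 1/((0 - 37461) + 37696) = 1/(-37461 + 37696) = 1/235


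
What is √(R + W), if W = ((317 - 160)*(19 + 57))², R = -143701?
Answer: √142228923 ≈ 11926.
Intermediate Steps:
W = 142372624 (W = (157*76)² = 11932² = 142372624)
√(R + W) = √(-143701 + 142372624) = √142228923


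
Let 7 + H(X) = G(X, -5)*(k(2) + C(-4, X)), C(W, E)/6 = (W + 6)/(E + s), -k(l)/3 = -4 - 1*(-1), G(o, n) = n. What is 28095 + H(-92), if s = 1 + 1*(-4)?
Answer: 532829/19 ≈ 28044.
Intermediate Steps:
s = -3 (s = 1 - 4 = -3)
k(l) = 9 (k(l) = -3*(-4 - 1*(-1)) = -3*(-4 + 1) = -3*(-3) = 9)
C(W, E) = 6*(6 + W)/(-3 + E) (C(W, E) = 6*((W + 6)/(E - 3)) = 6*((6 + W)/(-3 + E)) = 6*(6 + W)/(-3 + E))
H(X) = -52 - 60/(-3 + X) (H(X) = -7 - 5*(9 + 6*(6 - 4)/(-3 + X)) = -7 - 5*(9 + 6*2/(-3 + X)) = -7 - 5*(9 + 12/(-3 + X)) = -7 + (-45 - 60/(-3 + X)) = -52 - 60/(-3 + X))
28095 + H(-92) = 28095 + 4*(24 - 13*(-92))/(-3 - 92) = 28095 + 4*(24 + 1196)/(-95) = 28095 + 4*(-1/95)*1220 = 28095 - 976/19 = 532829/19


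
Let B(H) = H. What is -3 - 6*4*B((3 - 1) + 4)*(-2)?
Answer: 285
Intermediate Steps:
-3 - 6*4*B((3 - 1) + 4)*(-2) = -3 - 6*4*((3 - 1) + 4)*(-2) = -3 - 6*4*(2 + 4)*(-2) = -3 - 6*4*6*(-2) = -3 - 144*(-2) = -3 - 6*(-48) = -3 + 288 = 285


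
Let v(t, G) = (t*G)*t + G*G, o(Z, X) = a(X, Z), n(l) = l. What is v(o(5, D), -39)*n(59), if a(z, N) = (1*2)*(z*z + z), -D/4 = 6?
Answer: -2804405877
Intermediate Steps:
D = -24 (D = -4*6 = -24)
a(z, N) = 2*z + 2*z² (a(z, N) = 2*(z² + z) = 2*(z + z²) = 2*z + 2*z²)
o(Z, X) = 2*X*(1 + X)
v(t, G) = G² + G*t² (v(t, G) = (G*t)*t + G² = G*t² + G² = G² + G*t²)
v(o(5, D), -39)*n(59) = -39*(-39 + (2*(-24)*(1 - 24))²)*59 = -39*(-39 + (2*(-24)*(-23))²)*59 = -39*(-39 + 1104²)*59 = -39*(-39 + 1218816)*59 = -39*1218777*59 = -47532303*59 = -2804405877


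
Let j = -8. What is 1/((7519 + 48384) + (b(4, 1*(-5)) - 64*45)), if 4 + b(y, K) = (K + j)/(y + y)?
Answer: 8/424139 ≈ 1.8862e-5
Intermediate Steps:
b(y, K) = -4 + (-8 + K)/(2*y) (b(y, K) = -4 + (K - 8)/(y + y) = -4 + (-8 + K)/((2*y)) = -4 + (-8 + K)*(1/(2*y)) = -4 + (-8 + K)/(2*y))
1/((7519 + 48384) + (b(4, 1*(-5)) - 64*45)) = 1/((7519 + 48384) + ((½)*(-8 + 1*(-5) - 8*4)/4 - 64*45)) = 1/(55903 + ((½)*(¼)*(-8 - 5 - 32) - 2880)) = 1/(55903 + ((½)*(¼)*(-45) - 2880)) = 1/(55903 + (-45/8 - 2880)) = 1/(55903 - 23085/8) = 1/(424139/8) = 8/424139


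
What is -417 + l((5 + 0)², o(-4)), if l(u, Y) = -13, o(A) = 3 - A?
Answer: -430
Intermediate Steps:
-417 + l((5 + 0)², o(-4)) = -417 - 13 = -430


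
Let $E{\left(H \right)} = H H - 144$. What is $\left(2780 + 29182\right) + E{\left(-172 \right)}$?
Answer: $61402$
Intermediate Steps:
$E{\left(H \right)} = -144 + H^{2}$ ($E{\left(H \right)} = H^{2} - 144 = -144 + H^{2}$)
$\left(2780 + 29182\right) + E{\left(-172 \right)} = \left(2780 + 29182\right) - \left(144 - \left(-172\right)^{2}\right) = 31962 + \left(-144 + 29584\right) = 31962 + 29440 = 61402$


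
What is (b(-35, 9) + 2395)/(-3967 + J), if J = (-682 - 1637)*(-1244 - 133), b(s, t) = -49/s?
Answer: 5991/7973240 ≈ 0.00075139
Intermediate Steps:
J = 3193263 (J = -2319*(-1377) = 3193263)
(b(-35, 9) + 2395)/(-3967 + J) = (-49/(-35) + 2395)/(-3967 + 3193263) = (-49*(-1/35) + 2395)/3189296 = (7/5 + 2395)*(1/3189296) = (11982/5)*(1/3189296) = 5991/7973240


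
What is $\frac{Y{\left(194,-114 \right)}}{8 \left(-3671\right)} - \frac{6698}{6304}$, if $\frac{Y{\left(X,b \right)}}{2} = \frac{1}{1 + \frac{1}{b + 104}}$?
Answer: $- \frac{561703}{528624} \approx -1.0626$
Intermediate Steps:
$Y{\left(X,b \right)} = \frac{2}{1 + \frac{1}{104 + b}}$ ($Y{\left(X,b \right)} = \frac{2}{1 + \frac{1}{b + 104}} = \frac{2}{1 + \frac{1}{104 + b}}$)
$\frac{Y{\left(194,-114 \right)}}{8 \left(-3671\right)} - \frac{6698}{6304} = \frac{2 \frac{1}{105 - 114} \left(104 - 114\right)}{8 \left(-3671\right)} - \frac{6698}{6304} = \frac{2 \frac{1}{-9} \left(-10\right)}{-29368} - \frac{17}{16} = 2 \left(- \frac{1}{9}\right) \left(-10\right) \left(- \frac{1}{29368}\right) - \frac{17}{16} = \frac{20}{9} \left(- \frac{1}{29368}\right) - \frac{17}{16} = - \frac{5}{66078} - \frac{17}{16} = - \frac{561703}{528624}$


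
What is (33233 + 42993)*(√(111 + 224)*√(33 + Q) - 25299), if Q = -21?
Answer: -1928441574 + 152452*√1005 ≈ -1.9236e+9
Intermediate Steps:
(33233 + 42993)*(√(111 + 224)*√(33 + Q) - 25299) = (33233 + 42993)*(√(111 + 224)*√(33 - 21) - 25299) = 76226*(√335*√12 - 25299) = 76226*(√335*(2*√3) - 25299) = 76226*(2*√1005 - 25299) = 76226*(-25299 + 2*√1005) = -1928441574 + 152452*√1005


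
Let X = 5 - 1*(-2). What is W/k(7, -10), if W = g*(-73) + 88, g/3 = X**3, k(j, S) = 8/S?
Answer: 375145/4 ≈ 93786.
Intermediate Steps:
X = 7 (X = 5 + 2 = 7)
g = 1029 (g = 3*7**3 = 3*343 = 1029)
W = -75029 (W = 1029*(-73) + 88 = -75117 + 88 = -75029)
W/k(7, -10) = -75029/(8/(-10)) = -75029/(8*(-1/10)) = -75029/(-4/5) = -75029*(-5/4) = 375145/4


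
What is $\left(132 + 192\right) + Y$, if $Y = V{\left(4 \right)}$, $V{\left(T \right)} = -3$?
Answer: $321$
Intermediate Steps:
$Y = -3$
$\left(132 + 192\right) + Y = \left(132 + 192\right) - 3 = 324 - 3 = 321$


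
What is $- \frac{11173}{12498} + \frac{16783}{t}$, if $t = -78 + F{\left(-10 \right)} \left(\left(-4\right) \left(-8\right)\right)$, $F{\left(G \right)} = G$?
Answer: $- \frac{53550197}{1243551} \approx -43.062$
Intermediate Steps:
$t = -398$ ($t = -78 - 10 \left(\left(-4\right) \left(-8\right)\right) = -78 - 320 = -398$)
$- \frac{11173}{12498} + \frac{16783}{t} = - \frac{11173}{12498} + \frac{16783}{-398} = \left(-11173\right) \frac{1}{12498} + 16783 \left(- \frac{1}{398}\right) = - \frac{11173}{12498} - \frac{16783}{398} = - \frac{53550197}{1243551}$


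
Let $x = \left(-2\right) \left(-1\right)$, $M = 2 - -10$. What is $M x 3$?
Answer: $72$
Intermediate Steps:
$M = 12$ ($M = 2 + 10 = 12$)
$x = 2$
$M x 3 = 12 \cdot 2 \cdot 3 = 24 \cdot 3 = 72$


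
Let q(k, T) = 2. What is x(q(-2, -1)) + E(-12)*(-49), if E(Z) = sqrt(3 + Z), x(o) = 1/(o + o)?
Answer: 1/4 - 147*I ≈ 0.25 - 147.0*I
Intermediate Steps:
x(o) = 1/(2*o)
x(q(-2, -1)) + E(-12)*(-49) = (1/2)/2 + sqrt(3 - 12)*(-49) = (1/2)*(1/2) + sqrt(-9)*(-49) = 1/4 + (3*I)*(-49) = 1/4 - 147*I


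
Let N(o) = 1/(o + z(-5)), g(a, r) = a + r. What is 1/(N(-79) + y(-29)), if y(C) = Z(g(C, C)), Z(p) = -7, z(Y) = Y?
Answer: -84/589 ≈ -0.14261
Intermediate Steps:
y(C) = -7
N(o) = 1/(-5 + o) (N(o) = 1/(o - 5) = 1/(-5 + o))
1/(N(-79) + y(-29)) = 1/(1/(-5 - 79) - 7) = 1/(1/(-84) - 7) = 1/(-1/84 - 7) = 1/(-589/84) = -84/589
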